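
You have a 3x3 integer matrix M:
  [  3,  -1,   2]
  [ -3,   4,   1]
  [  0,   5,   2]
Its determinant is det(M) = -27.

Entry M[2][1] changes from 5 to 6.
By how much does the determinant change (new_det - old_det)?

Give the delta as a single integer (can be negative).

Cofactor C_21 = -9
Entry delta = 6 - 5 = 1
Det delta = entry_delta * cofactor = 1 * -9 = -9

Answer: -9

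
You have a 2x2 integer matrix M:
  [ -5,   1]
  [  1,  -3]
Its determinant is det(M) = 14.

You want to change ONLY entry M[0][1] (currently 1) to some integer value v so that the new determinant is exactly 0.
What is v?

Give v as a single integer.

det is linear in entry M[0][1]: det = old_det + (v - 1) * C_01
Cofactor C_01 = -1
Want det = 0: 14 + (v - 1) * -1 = 0
  (v - 1) = -14 / -1 = 14
  v = 1 + (14) = 15

Answer: 15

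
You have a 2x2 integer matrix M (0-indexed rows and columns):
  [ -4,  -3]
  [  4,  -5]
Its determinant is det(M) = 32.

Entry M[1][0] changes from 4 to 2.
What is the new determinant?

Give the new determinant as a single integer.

Answer: 26

Derivation:
det is linear in row 1: changing M[1][0] by delta changes det by delta * cofactor(1,0).
Cofactor C_10 = (-1)^(1+0) * minor(1,0) = 3
Entry delta = 2 - 4 = -2
Det delta = -2 * 3 = -6
New det = 32 + -6 = 26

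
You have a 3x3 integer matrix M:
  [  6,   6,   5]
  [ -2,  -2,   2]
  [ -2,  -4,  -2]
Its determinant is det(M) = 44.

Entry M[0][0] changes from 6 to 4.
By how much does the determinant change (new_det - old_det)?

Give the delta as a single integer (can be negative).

Cofactor C_00 = 12
Entry delta = 4 - 6 = -2
Det delta = entry_delta * cofactor = -2 * 12 = -24

Answer: -24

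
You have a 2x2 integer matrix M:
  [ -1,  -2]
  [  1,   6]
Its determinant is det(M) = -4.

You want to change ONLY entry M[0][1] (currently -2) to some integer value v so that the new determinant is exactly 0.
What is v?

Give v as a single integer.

Answer: -6

Derivation:
det is linear in entry M[0][1]: det = old_det + (v - -2) * C_01
Cofactor C_01 = -1
Want det = 0: -4 + (v - -2) * -1 = 0
  (v - -2) = 4 / -1 = -4
  v = -2 + (-4) = -6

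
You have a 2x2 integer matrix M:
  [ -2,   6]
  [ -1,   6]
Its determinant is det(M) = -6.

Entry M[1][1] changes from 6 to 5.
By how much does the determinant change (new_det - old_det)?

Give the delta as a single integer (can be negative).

Answer: 2

Derivation:
Cofactor C_11 = -2
Entry delta = 5 - 6 = -1
Det delta = entry_delta * cofactor = -1 * -2 = 2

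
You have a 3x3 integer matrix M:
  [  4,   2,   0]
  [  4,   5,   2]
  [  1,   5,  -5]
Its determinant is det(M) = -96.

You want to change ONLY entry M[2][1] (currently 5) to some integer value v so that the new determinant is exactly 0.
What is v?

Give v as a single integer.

Answer: -7

Derivation:
det is linear in entry M[2][1]: det = old_det + (v - 5) * C_21
Cofactor C_21 = -8
Want det = 0: -96 + (v - 5) * -8 = 0
  (v - 5) = 96 / -8 = -12
  v = 5 + (-12) = -7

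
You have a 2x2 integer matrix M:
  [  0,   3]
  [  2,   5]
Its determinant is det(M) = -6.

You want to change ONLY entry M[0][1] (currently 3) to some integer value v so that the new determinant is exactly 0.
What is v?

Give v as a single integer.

det is linear in entry M[0][1]: det = old_det + (v - 3) * C_01
Cofactor C_01 = -2
Want det = 0: -6 + (v - 3) * -2 = 0
  (v - 3) = 6 / -2 = -3
  v = 3 + (-3) = 0

Answer: 0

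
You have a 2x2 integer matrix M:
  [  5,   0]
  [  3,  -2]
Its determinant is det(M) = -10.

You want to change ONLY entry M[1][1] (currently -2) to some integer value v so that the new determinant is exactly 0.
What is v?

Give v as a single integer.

Answer: 0

Derivation:
det is linear in entry M[1][1]: det = old_det + (v - -2) * C_11
Cofactor C_11 = 5
Want det = 0: -10 + (v - -2) * 5 = 0
  (v - -2) = 10 / 5 = 2
  v = -2 + (2) = 0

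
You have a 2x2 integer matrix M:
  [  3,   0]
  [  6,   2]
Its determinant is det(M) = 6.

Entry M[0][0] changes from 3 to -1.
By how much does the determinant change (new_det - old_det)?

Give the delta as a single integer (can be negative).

Cofactor C_00 = 2
Entry delta = -1 - 3 = -4
Det delta = entry_delta * cofactor = -4 * 2 = -8

Answer: -8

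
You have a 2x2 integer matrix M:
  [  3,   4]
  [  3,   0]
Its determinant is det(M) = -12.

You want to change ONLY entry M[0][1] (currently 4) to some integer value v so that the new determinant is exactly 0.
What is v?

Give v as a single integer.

det is linear in entry M[0][1]: det = old_det + (v - 4) * C_01
Cofactor C_01 = -3
Want det = 0: -12 + (v - 4) * -3 = 0
  (v - 4) = 12 / -3 = -4
  v = 4 + (-4) = 0

Answer: 0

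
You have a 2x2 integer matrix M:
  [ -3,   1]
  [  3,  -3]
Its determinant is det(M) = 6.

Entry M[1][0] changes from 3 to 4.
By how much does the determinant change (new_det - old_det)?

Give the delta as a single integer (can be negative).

Cofactor C_10 = -1
Entry delta = 4 - 3 = 1
Det delta = entry_delta * cofactor = 1 * -1 = -1

Answer: -1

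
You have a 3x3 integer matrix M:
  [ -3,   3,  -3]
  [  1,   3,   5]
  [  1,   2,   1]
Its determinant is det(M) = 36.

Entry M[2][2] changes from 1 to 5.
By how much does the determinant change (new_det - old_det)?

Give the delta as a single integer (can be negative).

Cofactor C_22 = -12
Entry delta = 5 - 1 = 4
Det delta = entry_delta * cofactor = 4 * -12 = -48

Answer: -48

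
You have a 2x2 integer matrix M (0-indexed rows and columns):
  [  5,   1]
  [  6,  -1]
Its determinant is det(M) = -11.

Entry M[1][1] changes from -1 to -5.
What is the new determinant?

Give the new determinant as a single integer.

det is linear in row 1: changing M[1][1] by delta changes det by delta * cofactor(1,1).
Cofactor C_11 = (-1)^(1+1) * minor(1,1) = 5
Entry delta = -5 - -1 = -4
Det delta = -4 * 5 = -20
New det = -11 + -20 = -31

Answer: -31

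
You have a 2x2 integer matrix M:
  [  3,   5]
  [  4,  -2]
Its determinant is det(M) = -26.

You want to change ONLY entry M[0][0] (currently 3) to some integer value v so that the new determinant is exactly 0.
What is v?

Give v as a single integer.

Answer: -10

Derivation:
det is linear in entry M[0][0]: det = old_det + (v - 3) * C_00
Cofactor C_00 = -2
Want det = 0: -26 + (v - 3) * -2 = 0
  (v - 3) = 26 / -2 = -13
  v = 3 + (-13) = -10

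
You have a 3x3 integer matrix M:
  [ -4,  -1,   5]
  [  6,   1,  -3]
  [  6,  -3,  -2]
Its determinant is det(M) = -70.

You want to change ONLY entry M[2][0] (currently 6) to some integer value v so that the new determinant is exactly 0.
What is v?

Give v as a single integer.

Answer: -29

Derivation:
det is linear in entry M[2][0]: det = old_det + (v - 6) * C_20
Cofactor C_20 = -2
Want det = 0: -70 + (v - 6) * -2 = 0
  (v - 6) = 70 / -2 = -35
  v = 6 + (-35) = -29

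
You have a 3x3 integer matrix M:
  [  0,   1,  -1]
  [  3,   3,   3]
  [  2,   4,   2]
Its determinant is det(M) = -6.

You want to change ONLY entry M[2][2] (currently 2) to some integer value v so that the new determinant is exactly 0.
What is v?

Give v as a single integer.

Answer: 0

Derivation:
det is linear in entry M[2][2]: det = old_det + (v - 2) * C_22
Cofactor C_22 = -3
Want det = 0: -6 + (v - 2) * -3 = 0
  (v - 2) = 6 / -3 = -2
  v = 2 + (-2) = 0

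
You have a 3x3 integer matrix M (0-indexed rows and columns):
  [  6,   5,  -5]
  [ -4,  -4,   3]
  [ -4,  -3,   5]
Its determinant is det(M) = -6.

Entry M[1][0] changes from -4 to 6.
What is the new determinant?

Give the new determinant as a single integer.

Answer: -106

Derivation:
det is linear in row 1: changing M[1][0] by delta changes det by delta * cofactor(1,0).
Cofactor C_10 = (-1)^(1+0) * minor(1,0) = -10
Entry delta = 6 - -4 = 10
Det delta = 10 * -10 = -100
New det = -6 + -100 = -106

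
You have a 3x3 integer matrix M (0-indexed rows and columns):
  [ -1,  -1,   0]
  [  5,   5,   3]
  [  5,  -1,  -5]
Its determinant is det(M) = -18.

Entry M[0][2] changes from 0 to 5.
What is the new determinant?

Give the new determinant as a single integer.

Answer: -168

Derivation:
det is linear in row 0: changing M[0][2] by delta changes det by delta * cofactor(0,2).
Cofactor C_02 = (-1)^(0+2) * minor(0,2) = -30
Entry delta = 5 - 0 = 5
Det delta = 5 * -30 = -150
New det = -18 + -150 = -168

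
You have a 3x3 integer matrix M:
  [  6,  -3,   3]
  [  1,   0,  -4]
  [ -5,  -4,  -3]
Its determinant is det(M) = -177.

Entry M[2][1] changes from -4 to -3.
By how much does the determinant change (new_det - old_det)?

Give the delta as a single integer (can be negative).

Answer: 27

Derivation:
Cofactor C_21 = 27
Entry delta = -3 - -4 = 1
Det delta = entry_delta * cofactor = 1 * 27 = 27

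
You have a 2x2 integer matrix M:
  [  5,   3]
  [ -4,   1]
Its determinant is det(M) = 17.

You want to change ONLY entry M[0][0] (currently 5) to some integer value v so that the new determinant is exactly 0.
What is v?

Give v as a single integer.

det is linear in entry M[0][0]: det = old_det + (v - 5) * C_00
Cofactor C_00 = 1
Want det = 0: 17 + (v - 5) * 1 = 0
  (v - 5) = -17 / 1 = -17
  v = 5 + (-17) = -12

Answer: -12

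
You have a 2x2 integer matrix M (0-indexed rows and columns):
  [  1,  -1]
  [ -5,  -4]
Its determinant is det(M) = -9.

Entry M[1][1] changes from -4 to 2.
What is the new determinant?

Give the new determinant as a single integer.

det is linear in row 1: changing M[1][1] by delta changes det by delta * cofactor(1,1).
Cofactor C_11 = (-1)^(1+1) * minor(1,1) = 1
Entry delta = 2 - -4 = 6
Det delta = 6 * 1 = 6
New det = -9 + 6 = -3

Answer: -3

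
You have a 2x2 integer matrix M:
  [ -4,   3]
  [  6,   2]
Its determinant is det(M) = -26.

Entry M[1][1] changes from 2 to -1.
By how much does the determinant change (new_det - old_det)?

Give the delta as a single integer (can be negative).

Cofactor C_11 = -4
Entry delta = -1 - 2 = -3
Det delta = entry_delta * cofactor = -3 * -4 = 12

Answer: 12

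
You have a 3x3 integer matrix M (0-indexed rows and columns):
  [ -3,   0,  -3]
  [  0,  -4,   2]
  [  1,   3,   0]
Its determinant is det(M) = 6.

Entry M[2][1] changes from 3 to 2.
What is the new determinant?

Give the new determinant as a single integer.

det is linear in row 2: changing M[2][1] by delta changes det by delta * cofactor(2,1).
Cofactor C_21 = (-1)^(2+1) * minor(2,1) = 6
Entry delta = 2 - 3 = -1
Det delta = -1 * 6 = -6
New det = 6 + -6 = 0

Answer: 0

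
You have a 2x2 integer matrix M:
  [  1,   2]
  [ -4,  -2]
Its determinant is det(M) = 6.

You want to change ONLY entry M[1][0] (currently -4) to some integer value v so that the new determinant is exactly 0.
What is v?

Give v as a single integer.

det is linear in entry M[1][0]: det = old_det + (v - -4) * C_10
Cofactor C_10 = -2
Want det = 0: 6 + (v - -4) * -2 = 0
  (v - -4) = -6 / -2 = 3
  v = -4 + (3) = -1

Answer: -1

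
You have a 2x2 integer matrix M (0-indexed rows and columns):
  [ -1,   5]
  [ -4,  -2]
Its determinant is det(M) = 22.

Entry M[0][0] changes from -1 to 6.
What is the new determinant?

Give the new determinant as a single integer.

Answer: 8

Derivation:
det is linear in row 0: changing M[0][0] by delta changes det by delta * cofactor(0,0).
Cofactor C_00 = (-1)^(0+0) * minor(0,0) = -2
Entry delta = 6 - -1 = 7
Det delta = 7 * -2 = -14
New det = 22 + -14 = 8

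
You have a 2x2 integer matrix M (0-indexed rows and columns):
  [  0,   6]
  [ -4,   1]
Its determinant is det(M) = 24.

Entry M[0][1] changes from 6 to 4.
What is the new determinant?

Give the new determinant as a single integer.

det is linear in row 0: changing M[0][1] by delta changes det by delta * cofactor(0,1).
Cofactor C_01 = (-1)^(0+1) * minor(0,1) = 4
Entry delta = 4 - 6 = -2
Det delta = -2 * 4 = -8
New det = 24 + -8 = 16

Answer: 16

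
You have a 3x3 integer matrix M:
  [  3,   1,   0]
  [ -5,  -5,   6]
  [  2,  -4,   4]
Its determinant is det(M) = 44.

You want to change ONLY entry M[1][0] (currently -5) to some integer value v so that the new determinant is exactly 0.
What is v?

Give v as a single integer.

Answer: 6

Derivation:
det is linear in entry M[1][0]: det = old_det + (v - -5) * C_10
Cofactor C_10 = -4
Want det = 0: 44 + (v - -5) * -4 = 0
  (v - -5) = -44 / -4 = 11
  v = -5 + (11) = 6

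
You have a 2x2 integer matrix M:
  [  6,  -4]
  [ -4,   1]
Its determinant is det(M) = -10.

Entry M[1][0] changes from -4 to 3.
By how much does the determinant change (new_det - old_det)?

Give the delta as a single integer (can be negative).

Cofactor C_10 = 4
Entry delta = 3 - -4 = 7
Det delta = entry_delta * cofactor = 7 * 4 = 28

Answer: 28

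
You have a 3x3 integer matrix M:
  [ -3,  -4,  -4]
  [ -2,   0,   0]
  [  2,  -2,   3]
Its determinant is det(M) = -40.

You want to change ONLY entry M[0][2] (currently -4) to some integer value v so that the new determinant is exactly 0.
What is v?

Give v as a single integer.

det is linear in entry M[0][2]: det = old_det + (v - -4) * C_02
Cofactor C_02 = 4
Want det = 0: -40 + (v - -4) * 4 = 0
  (v - -4) = 40 / 4 = 10
  v = -4 + (10) = 6

Answer: 6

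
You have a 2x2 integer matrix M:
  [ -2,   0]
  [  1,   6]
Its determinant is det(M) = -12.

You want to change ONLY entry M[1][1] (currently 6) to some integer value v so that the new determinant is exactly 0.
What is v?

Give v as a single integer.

Answer: 0

Derivation:
det is linear in entry M[1][1]: det = old_det + (v - 6) * C_11
Cofactor C_11 = -2
Want det = 0: -12 + (v - 6) * -2 = 0
  (v - 6) = 12 / -2 = -6
  v = 6 + (-6) = 0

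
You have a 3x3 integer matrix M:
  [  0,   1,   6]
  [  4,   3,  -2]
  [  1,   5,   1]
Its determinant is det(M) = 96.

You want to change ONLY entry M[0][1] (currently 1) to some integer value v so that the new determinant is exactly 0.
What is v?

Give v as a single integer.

Answer: 17

Derivation:
det is linear in entry M[0][1]: det = old_det + (v - 1) * C_01
Cofactor C_01 = -6
Want det = 0: 96 + (v - 1) * -6 = 0
  (v - 1) = -96 / -6 = 16
  v = 1 + (16) = 17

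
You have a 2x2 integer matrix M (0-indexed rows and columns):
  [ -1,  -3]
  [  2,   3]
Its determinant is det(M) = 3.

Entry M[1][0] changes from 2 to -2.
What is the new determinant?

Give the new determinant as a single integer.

Answer: -9

Derivation:
det is linear in row 1: changing M[1][0] by delta changes det by delta * cofactor(1,0).
Cofactor C_10 = (-1)^(1+0) * minor(1,0) = 3
Entry delta = -2 - 2 = -4
Det delta = -4 * 3 = -12
New det = 3 + -12 = -9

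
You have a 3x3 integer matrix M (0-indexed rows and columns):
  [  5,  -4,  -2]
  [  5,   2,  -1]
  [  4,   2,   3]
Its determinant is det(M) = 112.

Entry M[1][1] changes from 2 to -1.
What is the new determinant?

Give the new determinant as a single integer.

Answer: 43

Derivation:
det is linear in row 1: changing M[1][1] by delta changes det by delta * cofactor(1,1).
Cofactor C_11 = (-1)^(1+1) * minor(1,1) = 23
Entry delta = -1 - 2 = -3
Det delta = -3 * 23 = -69
New det = 112 + -69 = 43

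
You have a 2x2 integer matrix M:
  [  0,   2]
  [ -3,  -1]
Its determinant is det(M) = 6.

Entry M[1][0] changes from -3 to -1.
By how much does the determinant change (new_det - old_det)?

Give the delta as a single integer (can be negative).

Answer: -4

Derivation:
Cofactor C_10 = -2
Entry delta = -1 - -3 = 2
Det delta = entry_delta * cofactor = 2 * -2 = -4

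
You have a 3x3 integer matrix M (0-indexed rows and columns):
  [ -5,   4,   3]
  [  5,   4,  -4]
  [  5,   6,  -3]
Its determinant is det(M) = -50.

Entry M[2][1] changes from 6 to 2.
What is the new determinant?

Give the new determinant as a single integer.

Answer: -30

Derivation:
det is linear in row 2: changing M[2][1] by delta changes det by delta * cofactor(2,1).
Cofactor C_21 = (-1)^(2+1) * minor(2,1) = -5
Entry delta = 2 - 6 = -4
Det delta = -4 * -5 = 20
New det = -50 + 20 = -30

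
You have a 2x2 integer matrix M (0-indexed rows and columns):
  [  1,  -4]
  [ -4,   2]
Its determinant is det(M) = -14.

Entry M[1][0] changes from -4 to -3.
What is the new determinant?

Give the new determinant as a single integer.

det is linear in row 1: changing M[1][0] by delta changes det by delta * cofactor(1,0).
Cofactor C_10 = (-1)^(1+0) * minor(1,0) = 4
Entry delta = -3 - -4 = 1
Det delta = 1 * 4 = 4
New det = -14 + 4 = -10

Answer: -10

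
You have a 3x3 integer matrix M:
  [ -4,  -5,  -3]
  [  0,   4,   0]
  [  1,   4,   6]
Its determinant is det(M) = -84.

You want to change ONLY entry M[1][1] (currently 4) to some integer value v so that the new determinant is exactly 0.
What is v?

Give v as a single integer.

Answer: 0

Derivation:
det is linear in entry M[1][1]: det = old_det + (v - 4) * C_11
Cofactor C_11 = -21
Want det = 0: -84 + (v - 4) * -21 = 0
  (v - 4) = 84 / -21 = -4
  v = 4 + (-4) = 0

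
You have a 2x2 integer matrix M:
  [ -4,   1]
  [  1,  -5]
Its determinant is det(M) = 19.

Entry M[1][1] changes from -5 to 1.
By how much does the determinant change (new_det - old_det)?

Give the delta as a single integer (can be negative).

Answer: -24

Derivation:
Cofactor C_11 = -4
Entry delta = 1 - -5 = 6
Det delta = entry_delta * cofactor = 6 * -4 = -24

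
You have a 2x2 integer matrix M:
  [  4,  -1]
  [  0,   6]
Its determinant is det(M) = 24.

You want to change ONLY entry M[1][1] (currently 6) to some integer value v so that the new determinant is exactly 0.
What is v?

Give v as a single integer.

det is linear in entry M[1][1]: det = old_det + (v - 6) * C_11
Cofactor C_11 = 4
Want det = 0: 24 + (v - 6) * 4 = 0
  (v - 6) = -24 / 4 = -6
  v = 6 + (-6) = 0

Answer: 0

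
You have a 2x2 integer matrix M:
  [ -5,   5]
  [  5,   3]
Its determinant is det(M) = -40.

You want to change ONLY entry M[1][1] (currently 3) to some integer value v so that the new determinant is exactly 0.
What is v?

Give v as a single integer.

Answer: -5

Derivation:
det is linear in entry M[1][1]: det = old_det + (v - 3) * C_11
Cofactor C_11 = -5
Want det = 0: -40 + (v - 3) * -5 = 0
  (v - 3) = 40 / -5 = -8
  v = 3 + (-8) = -5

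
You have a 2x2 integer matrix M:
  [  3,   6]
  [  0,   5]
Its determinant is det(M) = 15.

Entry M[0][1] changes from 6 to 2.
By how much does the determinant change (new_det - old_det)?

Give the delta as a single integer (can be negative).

Answer: 0

Derivation:
Cofactor C_01 = 0
Entry delta = 2 - 6 = -4
Det delta = entry_delta * cofactor = -4 * 0 = 0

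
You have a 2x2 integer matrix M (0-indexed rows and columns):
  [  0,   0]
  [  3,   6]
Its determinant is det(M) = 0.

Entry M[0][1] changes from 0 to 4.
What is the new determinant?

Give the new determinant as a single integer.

Answer: -12

Derivation:
det is linear in row 0: changing M[0][1] by delta changes det by delta * cofactor(0,1).
Cofactor C_01 = (-1)^(0+1) * minor(0,1) = -3
Entry delta = 4 - 0 = 4
Det delta = 4 * -3 = -12
New det = 0 + -12 = -12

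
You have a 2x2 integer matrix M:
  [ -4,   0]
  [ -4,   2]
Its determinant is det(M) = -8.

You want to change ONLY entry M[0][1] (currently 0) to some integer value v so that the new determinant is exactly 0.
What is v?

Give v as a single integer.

det is linear in entry M[0][1]: det = old_det + (v - 0) * C_01
Cofactor C_01 = 4
Want det = 0: -8 + (v - 0) * 4 = 0
  (v - 0) = 8 / 4 = 2
  v = 0 + (2) = 2

Answer: 2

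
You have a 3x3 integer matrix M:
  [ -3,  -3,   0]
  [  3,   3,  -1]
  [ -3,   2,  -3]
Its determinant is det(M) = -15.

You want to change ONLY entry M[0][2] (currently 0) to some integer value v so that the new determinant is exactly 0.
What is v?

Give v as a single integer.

det is linear in entry M[0][2]: det = old_det + (v - 0) * C_02
Cofactor C_02 = 15
Want det = 0: -15 + (v - 0) * 15 = 0
  (v - 0) = 15 / 15 = 1
  v = 0 + (1) = 1

Answer: 1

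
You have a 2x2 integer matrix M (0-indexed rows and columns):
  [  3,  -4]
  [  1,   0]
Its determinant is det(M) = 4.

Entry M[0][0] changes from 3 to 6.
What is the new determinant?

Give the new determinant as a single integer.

Answer: 4

Derivation:
det is linear in row 0: changing M[0][0] by delta changes det by delta * cofactor(0,0).
Cofactor C_00 = (-1)^(0+0) * minor(0,0) = 0
Entry delta = 6 - 3 = 3
Det delta = 3 * 0 = 0
New det = 4 + 0 = 4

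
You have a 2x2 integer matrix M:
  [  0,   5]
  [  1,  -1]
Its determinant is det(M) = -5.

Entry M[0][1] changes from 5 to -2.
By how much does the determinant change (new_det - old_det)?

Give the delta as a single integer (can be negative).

Cofactor C_01 = -1
Entry delta = -2 - 5 = -7
Det delta = entry_delta * cofactor = -7 * -1 = 7

Answer: 7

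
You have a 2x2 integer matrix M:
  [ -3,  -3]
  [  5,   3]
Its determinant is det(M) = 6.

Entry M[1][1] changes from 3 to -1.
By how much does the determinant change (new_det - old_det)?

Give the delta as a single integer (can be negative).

Answer: 12

Derivation:
Cofactor C_11 = -3
Entry delta = -1 - 3 = -4
Det delta = entry_delta * cofactor = -4 * -3 = 12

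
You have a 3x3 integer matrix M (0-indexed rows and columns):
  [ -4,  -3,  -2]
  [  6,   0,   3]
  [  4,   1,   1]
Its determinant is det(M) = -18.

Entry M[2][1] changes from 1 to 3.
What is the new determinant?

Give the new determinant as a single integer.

Answer: -18

Derivation:
det is linear in row 2: changing M[2][1] by delta changes det by delta * cofactor(2,1).
Cofactor C_21 = (-1)^(2+1) * minor(2,1) = 0
Entry delta = 3 - 1 = 2
Det delta = 2 * 0 = 0
New det = -18 + 0 = -18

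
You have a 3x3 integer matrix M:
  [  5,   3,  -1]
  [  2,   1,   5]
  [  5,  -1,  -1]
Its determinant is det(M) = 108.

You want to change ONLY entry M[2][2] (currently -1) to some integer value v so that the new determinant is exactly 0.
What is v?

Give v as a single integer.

det is linear in entry M[2][2]: det = old_det + (v - -1) * C_22
Cofactor C_22 = -1
Want det = 0: 108 + (v - -1) * -1 = 0
  (v - -1) = -108 / -1 = 108
  v = -1 + (108) = 107

Answer: 107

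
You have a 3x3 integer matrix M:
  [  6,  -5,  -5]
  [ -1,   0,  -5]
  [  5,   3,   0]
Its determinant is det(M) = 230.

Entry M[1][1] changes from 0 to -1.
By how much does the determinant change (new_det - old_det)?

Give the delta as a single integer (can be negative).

Cofactor C_11 = 25
Entry delta = -1 - 0 = -1
Det delta = entry_delta * cofactor = -1 * 25 = -25

Answer: -25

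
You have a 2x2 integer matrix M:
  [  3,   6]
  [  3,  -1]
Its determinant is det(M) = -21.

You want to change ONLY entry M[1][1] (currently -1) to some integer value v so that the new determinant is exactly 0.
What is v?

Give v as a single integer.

det is linear in entry M[1][1]: det = old_det + (v - -1) * C_11
Cofactor C_11 = 3
Want det = 0: -21 + (v - -1) * 3 = 0
  (v - -1) = 21 / 3 = 7
  v = -1 + (7) = 6

Answer: 6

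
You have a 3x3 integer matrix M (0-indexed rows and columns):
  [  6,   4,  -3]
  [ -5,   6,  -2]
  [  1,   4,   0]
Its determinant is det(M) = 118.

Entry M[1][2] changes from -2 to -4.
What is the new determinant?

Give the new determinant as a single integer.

det is linear in row 1: changing M[1][2] by delta changes det by delta * cofactor(1,2).
Cofactor C_12 = (-1)^(1+2) * minor(1,2) = -20
Entry delta = -4 - -2 = -2
Det delta = -2 * -20 = 40
New det = 118 + 40 = 158

Answer: 158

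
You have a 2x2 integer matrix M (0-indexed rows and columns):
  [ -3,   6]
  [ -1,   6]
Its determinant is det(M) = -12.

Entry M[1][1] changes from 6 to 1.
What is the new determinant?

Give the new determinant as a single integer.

Answer: 3

Derivation:
det is linear in row 1: changing M[1][1] by delta changes det by delta * cofactor(1,1).
Cofactor C_11 = (-1)^(1+1) * minor(1,1) = -3
Entry delta = 1 - 6 = -5
Det delta = -5 * -3 = 15
New det = -12 + 15 = 3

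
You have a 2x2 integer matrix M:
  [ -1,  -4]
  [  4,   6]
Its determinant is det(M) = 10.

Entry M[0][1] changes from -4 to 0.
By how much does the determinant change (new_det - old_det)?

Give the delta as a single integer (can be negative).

Answer: -16

Derivation:
Cofactor C_01 = -4
Entry delta = 0 - -4 = 4
Det delta = entry_delta * cofactor = 4 * -4 = -16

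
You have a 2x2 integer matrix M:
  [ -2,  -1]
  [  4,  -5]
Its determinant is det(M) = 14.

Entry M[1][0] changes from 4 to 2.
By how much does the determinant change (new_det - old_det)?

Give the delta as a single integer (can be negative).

Answer: -2

Derivation:
Cofactor C_10 = 1
Entry delta = 2 - 4 = -2
Det delta = entry_delta * cofactor = -2 * 1 = -2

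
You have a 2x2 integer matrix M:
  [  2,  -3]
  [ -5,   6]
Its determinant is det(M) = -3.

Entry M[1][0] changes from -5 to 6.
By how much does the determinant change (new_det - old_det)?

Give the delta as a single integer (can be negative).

Answer: 33

Derivation:
Cofactor C_10 = 3
Entry delta = 6 - -5 = 11
Det delta = entry_delta * cofactor = 11 * 3 = 33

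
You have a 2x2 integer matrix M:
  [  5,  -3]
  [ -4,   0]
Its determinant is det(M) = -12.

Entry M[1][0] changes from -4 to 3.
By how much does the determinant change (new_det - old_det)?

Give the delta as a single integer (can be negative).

Cofactor C_10 = 3
Entry delta = 3 - -4 = 7
Det delta = entry_delta * cofactor = 7 * 3 = 21

Answer: 21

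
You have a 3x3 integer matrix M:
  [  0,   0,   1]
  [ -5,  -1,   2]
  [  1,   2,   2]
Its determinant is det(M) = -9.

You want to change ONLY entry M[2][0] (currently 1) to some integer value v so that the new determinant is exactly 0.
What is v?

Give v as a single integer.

Answer: 10

Derivation:
det is linear in entry M[2][0]: det = old_det + (v - 1) * C_20
Cofactor C_20 = 1
Want det = 0: -9 + (v - 1) * 1 = 0
  (v - 1) = 9 / 1 = 9
  v = 1 + (9) = 10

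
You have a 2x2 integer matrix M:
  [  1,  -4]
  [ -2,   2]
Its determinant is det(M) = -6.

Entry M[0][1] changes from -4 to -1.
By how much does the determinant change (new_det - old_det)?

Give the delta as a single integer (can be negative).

Answer: 6

Derivation:
Cofactor C_01 = 2
Entry delta = -1 - -4 = 3
Det delta = entry_delta * cofactor = 3 * 2 = 6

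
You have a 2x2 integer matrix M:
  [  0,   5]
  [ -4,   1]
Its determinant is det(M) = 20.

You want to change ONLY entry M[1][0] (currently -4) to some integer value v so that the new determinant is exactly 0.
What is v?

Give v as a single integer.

Answer: 0

Derivation:
det is linear in entry M[1][0]: det = old_det + (v - -4) * C_10
Cofactor C_10 = -5
Want det = 0: 20 + (v - -4) * -5 = 0
  (v - -4) = -20 / -5 = 4
  v = -4 + (4) = 0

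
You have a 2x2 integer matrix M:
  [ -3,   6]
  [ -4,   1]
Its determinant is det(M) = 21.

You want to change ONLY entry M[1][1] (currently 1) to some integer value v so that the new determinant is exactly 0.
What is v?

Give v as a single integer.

Answer: 8

Derivation:
det is linear in entry M[1][1]: det = old_det + (v - 1) * C_11
Cofactor C_11 = -3
Want det = 0: 21 + (v - 1) * -3 = 0
  (v - 1) = -21 / -3 = 7
  v = 1 + (7) = 8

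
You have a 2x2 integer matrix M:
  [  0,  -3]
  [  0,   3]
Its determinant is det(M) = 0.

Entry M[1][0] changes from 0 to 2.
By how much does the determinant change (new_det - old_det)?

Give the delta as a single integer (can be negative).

Answer: 6

Derivation:
Cofactor C_10 = 3
Entry delta = 2 - 0 = 2
Det delta = entry_delta * cofactor = 2 * 3 = 6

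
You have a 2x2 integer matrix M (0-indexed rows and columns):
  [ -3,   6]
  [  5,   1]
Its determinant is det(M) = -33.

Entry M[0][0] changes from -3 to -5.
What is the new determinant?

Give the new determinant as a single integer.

det is linear in row 0: changing M[0][0] by delta changes det by delta * cofactor(0,0).
Cofactor C_00 = (-1)^(0+0) * minor(0,0) = 1
Entry delta = -5 - -3 = -2
Det delta = -2 * 1 = -2
New det = -33 + -2 = -35

Answer: -35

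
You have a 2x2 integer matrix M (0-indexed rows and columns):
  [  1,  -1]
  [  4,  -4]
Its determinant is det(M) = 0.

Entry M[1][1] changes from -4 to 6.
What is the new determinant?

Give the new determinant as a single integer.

Answer: 10

Derivation:
det is linear in row 1: changing M[1][1] by delta changes det by delta * cofactor(1,1).
Cofactor C_11 = (-1)^(1+1) * minor(1,1) = 1
Entry delta = 6 - -4 = 10
Det delta = 10 * 1 = 10
New det = 0 + 10 = 10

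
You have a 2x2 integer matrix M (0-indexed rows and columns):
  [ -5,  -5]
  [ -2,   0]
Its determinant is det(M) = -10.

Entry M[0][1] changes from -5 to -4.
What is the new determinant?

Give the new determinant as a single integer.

det is linear in row 0: changing M[0][1] by delta changes det by delta * cofactor(0,1).
Cofactor C_01 = (-1)^(0+1) * minor(0,1) = 2
Entry delta = -4 - -5 = 1
Det delta = 1 * 2 = 2
New det = -10 + 2 = -8

Answer: -8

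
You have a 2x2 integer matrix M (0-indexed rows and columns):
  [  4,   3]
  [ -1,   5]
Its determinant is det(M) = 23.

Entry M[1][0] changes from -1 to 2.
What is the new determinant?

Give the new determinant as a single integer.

Answer: 14

Derivation:
det is linear in row 1: changing M[1][0] by delta changes det by delta * cofactor(1,0).
Cofactor C_10 = (-1)^(1+0) * minor(1,0) = -3
Entry delta = 2 - -1 = 3
Det delta = 3 * -3 = -9
New det = 23 + -9 = 14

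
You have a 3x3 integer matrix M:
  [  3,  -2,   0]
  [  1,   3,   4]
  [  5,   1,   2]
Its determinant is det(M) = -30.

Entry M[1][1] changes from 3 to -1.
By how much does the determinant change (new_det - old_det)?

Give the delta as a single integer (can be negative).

Cofactor C_11 = 6
Entry delta = -1 - 3 = -4
Det delta = entry_delta * cofactor = -4 * 6 = -24

Answer: -24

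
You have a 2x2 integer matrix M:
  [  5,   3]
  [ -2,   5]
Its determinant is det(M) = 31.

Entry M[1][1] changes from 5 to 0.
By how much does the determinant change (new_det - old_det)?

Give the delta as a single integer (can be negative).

Answer: -25

Derivation:
Cofactor C_11 = 5
Entry delta = 0 - 5 = -5
Det delta = entry_delta * cofactor = -5 * 5 = -25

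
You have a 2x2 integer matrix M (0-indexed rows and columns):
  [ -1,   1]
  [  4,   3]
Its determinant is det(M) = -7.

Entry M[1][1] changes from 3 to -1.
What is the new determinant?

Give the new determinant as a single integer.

det is linear in row 1: changing M[1][1] by delta changes det by delta * cofactor(1,1).
Cofactor C_11 = (-1)^(1+1) * minor(1,1) = -1
Entry delta = -1 - 3 = -4
Det delta = -4 * -1 = 4
New det = -7 + 4 = -3

Answer: -3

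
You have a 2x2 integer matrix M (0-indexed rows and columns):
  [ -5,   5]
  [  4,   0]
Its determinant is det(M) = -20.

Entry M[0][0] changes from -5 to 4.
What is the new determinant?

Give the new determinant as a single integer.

Answer: -20

Derivation:
det is linear in row 0: changing M[0][0] by delta changes det by delta * cofactor(0,0).
Cofactor C_00 = (-1)^(0+0) * minor(0,0) = 0
Entry delta = 4 - -5 = 9
Det delta = 9 * 0 = 0
New det = -20 + 0 = -20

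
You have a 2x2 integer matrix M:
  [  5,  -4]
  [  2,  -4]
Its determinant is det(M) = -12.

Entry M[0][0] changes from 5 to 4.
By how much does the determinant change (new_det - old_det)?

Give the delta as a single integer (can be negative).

Answer: 4

Derivation:
Cofactor C_00 = -4
Entry delta = 4 - 5 = -1
Det delta = entry_delta * cofactor = -1 * -4 = 4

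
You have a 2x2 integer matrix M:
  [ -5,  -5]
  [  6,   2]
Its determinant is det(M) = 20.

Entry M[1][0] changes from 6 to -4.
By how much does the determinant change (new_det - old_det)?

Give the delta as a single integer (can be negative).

Answer: -50

Derivation:
Cofactor C_10 = 5
Entry delta = -4 - 6 = -10
Det delta = entry_delta * cofactor = -10 * 5 = -50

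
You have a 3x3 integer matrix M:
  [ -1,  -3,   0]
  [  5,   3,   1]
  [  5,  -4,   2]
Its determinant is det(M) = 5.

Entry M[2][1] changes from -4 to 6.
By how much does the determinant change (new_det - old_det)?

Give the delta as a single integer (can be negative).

Answer: 10

Derivation:
Cofactor C_21 = 1
Entry delta = 6 - -4 = 10
Det delta = entry_delta * cofactor = 10 * 1 = 10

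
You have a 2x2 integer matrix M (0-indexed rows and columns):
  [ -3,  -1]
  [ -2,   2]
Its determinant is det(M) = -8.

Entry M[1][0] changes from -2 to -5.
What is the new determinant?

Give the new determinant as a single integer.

det is linear in row 1: changing M[1][0] by delta changes det by delta * cofactor(1,0).
Cofactor C_10 = (-1)^(1+0) * minor(1,0) = 1
Entry delta = -5 - -2 = -3
Det delta = -3 * 1 = -3
New det = -8 + -3 = -11

Answer: -11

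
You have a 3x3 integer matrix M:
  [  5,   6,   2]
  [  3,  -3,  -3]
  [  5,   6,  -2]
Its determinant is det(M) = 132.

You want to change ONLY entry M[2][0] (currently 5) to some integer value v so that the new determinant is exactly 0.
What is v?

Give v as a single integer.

det is linear in entry M[2][0]: det = old_det + (v - 5) * C_20
Cofactor C_20 = -12
Want det = 0: 132 + (v - 5) * -12 = 0
  (v - 5) = -132 / -12 = 11
  v = 5 + (11) = 16

Answer: 16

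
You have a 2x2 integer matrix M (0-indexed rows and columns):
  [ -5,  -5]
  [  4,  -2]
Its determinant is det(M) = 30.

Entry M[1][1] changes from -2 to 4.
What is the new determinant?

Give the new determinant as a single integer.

Answer: 0

Derivation:
det is linear in row 1: changing M[1][1] by delta changes det by delta * cofactor(1,1).
Cofactor C_11 = (-1)^(1+1) * minor(1,1) = -5
Entry delta = 4 - -2 = 6
Det delta = 6 * -5 = -30
New det = 30 + -30 = 0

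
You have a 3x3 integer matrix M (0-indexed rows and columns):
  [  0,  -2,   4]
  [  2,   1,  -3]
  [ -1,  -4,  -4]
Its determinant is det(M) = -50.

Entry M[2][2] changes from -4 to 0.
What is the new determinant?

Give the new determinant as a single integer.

det is linear in row 2: changing M[2][2] by delta changes det by delta * cofactor(2,2).
Cofactor C_22 = (-1)^(2+2) * minor(2,2) = 4
Entry delta = 0 - -4 = 4
Det delta = 4 * 4 = 16
New det = -50 + 16 = -34

Answer: -34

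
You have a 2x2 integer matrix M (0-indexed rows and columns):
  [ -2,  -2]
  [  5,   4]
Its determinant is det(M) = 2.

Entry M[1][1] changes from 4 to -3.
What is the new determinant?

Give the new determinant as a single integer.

Answer: 16

Derivation:
det is linear in row 1: changing M[1][1] by delta changes det by delta * cofactor(1,1).
Cofactor C_11 = (-1)^(1+1) * minor(1,1) = -2
Entry delta = -3 - 4 = -7
Det delta = -7 * -2 = 14
New det = 2 + 14 = 16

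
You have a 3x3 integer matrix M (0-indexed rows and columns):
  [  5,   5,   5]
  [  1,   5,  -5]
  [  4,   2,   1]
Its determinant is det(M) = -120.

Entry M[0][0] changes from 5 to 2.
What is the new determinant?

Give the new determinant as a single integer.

Answer: -165

Derivation:
det is linear in row 0: changing M[0][0] by delta changes det by delta * cofactor(0,0).
Cofactor C_00 = (-1)^(0+0) * minor(0,0) = 15
Entry delta = 2 - 5 = -3
Det delta = -3 * 15 = -45
New det = -120 + -45 = -165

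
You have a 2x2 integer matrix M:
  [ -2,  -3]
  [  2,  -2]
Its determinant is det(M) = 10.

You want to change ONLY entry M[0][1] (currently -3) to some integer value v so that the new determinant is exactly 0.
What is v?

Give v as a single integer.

det is linear in entry M[0][1]: det = old_det + (v - -3) * C_01
Cofactor C_01 = -2
Want det = 0: 10 + (v - -3) * -2 = 0
  (v - -3) = -10 / -2 = 5
  v = -3 + (5) = 2

Answer: 2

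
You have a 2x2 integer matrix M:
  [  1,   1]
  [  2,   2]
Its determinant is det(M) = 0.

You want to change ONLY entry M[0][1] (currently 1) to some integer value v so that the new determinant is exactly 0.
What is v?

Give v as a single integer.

Answer: 1

Derivation:
det is linear in entry M[0][1]: det = old_det + (v - 1) * C_01
Cofactor C_01 = -2
Want det = 0: 0 + (v - 1) * -2 = 0
  (v - 1) = 0 / -2 = 0
  v = 1 + (0) = 1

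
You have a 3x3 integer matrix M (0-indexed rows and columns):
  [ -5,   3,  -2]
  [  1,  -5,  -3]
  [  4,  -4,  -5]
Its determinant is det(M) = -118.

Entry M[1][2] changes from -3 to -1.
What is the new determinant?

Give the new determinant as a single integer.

Answer: -134

Derivation:
det is linear in row 1: changing M[1][2] by delta changes det by delta * cofactor(1,2).
Cofactor C_12 = (-1)^(1+2) * minor(1,2) = -8
Entry delta = -1 - -3 = 2
Det delta = 2 * -8 = -16
New det = -118 + -16 = -134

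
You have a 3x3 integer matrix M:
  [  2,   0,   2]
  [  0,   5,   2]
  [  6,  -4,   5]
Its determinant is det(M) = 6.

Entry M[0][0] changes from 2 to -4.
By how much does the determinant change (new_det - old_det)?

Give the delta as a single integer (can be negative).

Answer: -198

Derivation:
Cofactor C_00 = 33
Entry delta = -4 - 2 = -6
Det delta = entry_delta * cofactor = -6 * 33 = -198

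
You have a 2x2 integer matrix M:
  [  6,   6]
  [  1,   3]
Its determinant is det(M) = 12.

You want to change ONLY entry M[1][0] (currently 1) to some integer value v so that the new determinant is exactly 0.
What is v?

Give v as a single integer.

Answer: 3

Derivation:
det is linear in entry M[1][0]: det = old_det + (v - 1) * C_10
Cofactor C_10 = -6
Want det = 0: 12 + (v - 1) * -6 = 0
  (v - 1) = -12 / -6 = 2
  v = 1 + (2) = 3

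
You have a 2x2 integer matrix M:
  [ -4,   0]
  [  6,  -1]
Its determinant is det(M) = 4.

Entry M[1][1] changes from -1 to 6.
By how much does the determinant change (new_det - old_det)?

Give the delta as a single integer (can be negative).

Cofactor C_11 = -4
Entry delta = 6 - -1 = 7
Det delta = entry_delta * cofactor = 7 * -4 = -28

Answer: -28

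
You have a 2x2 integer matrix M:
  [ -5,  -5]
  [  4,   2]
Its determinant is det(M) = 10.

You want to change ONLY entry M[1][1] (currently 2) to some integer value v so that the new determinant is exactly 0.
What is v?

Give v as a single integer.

Answer: 4

Derivation:
det is linear in entry M[1][1]: det = old_det + (v - 2) * C_11
Cofactor C_11 = -5
Want det = 0: 10 + (v - 2) * -5 = 0
  (v - 2) = -10 / -5 = 2
  v = 2 + (2) = 4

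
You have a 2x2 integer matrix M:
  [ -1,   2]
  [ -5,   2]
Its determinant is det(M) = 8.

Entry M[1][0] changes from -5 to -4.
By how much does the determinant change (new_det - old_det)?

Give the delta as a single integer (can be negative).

Answer: -2

Derivation:
Cofactor C_10 = -2
Entry delta = -4 - -5 = 1
Det delta = entry_delta * cofactor = 1 * -2 = -2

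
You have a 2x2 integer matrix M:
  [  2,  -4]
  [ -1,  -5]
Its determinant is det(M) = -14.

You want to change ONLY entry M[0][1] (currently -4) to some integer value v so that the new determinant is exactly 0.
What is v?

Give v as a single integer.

det is linear in entry M[0][1]: det = old_det + (v - -4) * C_01
Cofactor C_01 = 1
Want det = 0: -14 + (v - -4) * 1 = 0
  (v - -4) = 14 / 1 = 14
  v = -4 + (14) = 10

Answer: 10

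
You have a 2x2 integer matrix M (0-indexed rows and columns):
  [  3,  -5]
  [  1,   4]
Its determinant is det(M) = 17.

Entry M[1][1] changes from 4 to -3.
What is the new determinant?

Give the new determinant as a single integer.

Answer: -4

Derivation:
det is linear in row 1: changing M[1][1] by delta changes det by delta * cofactor(1,1).
Cofactor C_11 = (-1)^(1+1) * minor(1,1) = 3
Entry delta = -3 - 4 = -7
Det delta = -7 * 3 = -21
New det = 17 + -21 = -4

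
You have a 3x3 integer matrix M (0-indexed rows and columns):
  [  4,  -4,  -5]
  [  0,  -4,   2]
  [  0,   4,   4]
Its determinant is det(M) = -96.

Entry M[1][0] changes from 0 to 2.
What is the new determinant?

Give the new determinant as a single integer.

Answer: -104

Derivation:
det is linear in row 1: changing M[1][0] by delta changes det by delta * cofactor(1,0).
Cofactor C_10 = (-1)^(1+0) * minor(1,0) = -4
Entry delta = 2 - 0 = 2
Det delta = 2 * -4 = -8
New det = -96 + -8 = -104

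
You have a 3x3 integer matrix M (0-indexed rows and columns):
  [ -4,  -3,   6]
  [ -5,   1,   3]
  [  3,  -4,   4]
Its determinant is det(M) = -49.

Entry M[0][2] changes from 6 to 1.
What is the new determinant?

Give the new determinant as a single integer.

det is linear in row 0: changing M[0][2] by delta changes det by delta * cofactor(0,2).
Cofactor C_02 = (-1)^(0+2) * minor(0,2) = 17
Entry delta = 1 - 6 = -5
Det delta = -5 * 17 = -85
New det = -49 + -85 = -134

Answer: -134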